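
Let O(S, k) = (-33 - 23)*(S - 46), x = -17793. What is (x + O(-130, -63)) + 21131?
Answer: 13194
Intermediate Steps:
O(S, k) = 2576 - 56*S (O(S, k) = -56*(-46 + S) = 2576 - 56*S)
(x + O(-130, -63)) + 21131 = (-17793 + (2576 - 56*(-130))) + 21131 = (-17793 + (2576 + 7280)) + 21131 = (-17793 + 9856) + 21131 = -7937 + 21131 = 13194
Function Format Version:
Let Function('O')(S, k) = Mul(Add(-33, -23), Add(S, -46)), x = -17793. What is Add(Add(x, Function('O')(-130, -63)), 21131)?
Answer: 13194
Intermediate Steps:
Function('O')(S, k) = Add(2576, Mul(-56, S)) (Function('O')(S, k) = Mul(-56, Add(-46, S)) = Add(2576, Mul(-56, S)))
Add(Add(x, Function('O')(-130, -63)), 21131) = Add(Add(-17793, Add(2576, Mul(-56, -130))), 21131) = Add(Add(-17793, Add(2576, 7280)), 21131) = Add(Add(-17793, 9856), 21131) = Add(-7937, 21131) = 13194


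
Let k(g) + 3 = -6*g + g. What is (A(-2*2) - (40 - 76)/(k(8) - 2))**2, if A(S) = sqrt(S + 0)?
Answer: -84/25 - 16*I/5 ≈ -3.36 - 3.2*I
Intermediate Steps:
k(g) = -3 - 5*g (k(g) = -3 + (-6*g + g) = -3 - 5*g)
A(S) = sqrt(S)
(A(-2*2) - (40 - 76)/(k(8) - 2))**2 = (sqrt(-2*2) - (40 - 76)/((-3 - 5*8) - 2))**2 = (sqrt(-4) - (-36)/((-3 - 40) - 2))**2 = (2*I - (-36)/(-43 - 2))**2 = (2*I - (-36)/(-45))**2 = (2*I - (-36)*(-1)/45)**2 = (2*I - 1*4/5)**2 = (2*I - 4/5)**2 = (-4/5 + 2*I)**2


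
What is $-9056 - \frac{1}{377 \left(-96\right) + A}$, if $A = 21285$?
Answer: $- \frac{134997791}{14907} \approx -9056.0$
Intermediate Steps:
$-9056 - \frac{1}{377 \left(-96\right) + A} = -9056 - \frac{1}{377 \left(-96\right) + 21285} = -9056 - \frac{1}{-36192 + 21285} = -9056 - \frac{1}{-14907} = -9056 - - \frac{1}{14907} = -9056 + \frac{1}{14907} = - \frac{134997791}{14907}$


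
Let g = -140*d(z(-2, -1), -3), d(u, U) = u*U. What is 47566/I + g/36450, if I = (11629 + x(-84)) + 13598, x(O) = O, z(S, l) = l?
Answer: 1126288/598995 ≈ 1.8803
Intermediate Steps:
d(u, U) = U*u
g = -420 (g = -(-420)*(-1) = -140*3 = -420)
I = 25143 (I = (11629 - 84) + 13598 = 11545 + 13598 = 25143)
47566/I + g/36450 = 47566/25143 - 420/36450 = 47566*(1/25143) - 420*1/36450 = 2798/1479 - 14/1215 = 1126288/598995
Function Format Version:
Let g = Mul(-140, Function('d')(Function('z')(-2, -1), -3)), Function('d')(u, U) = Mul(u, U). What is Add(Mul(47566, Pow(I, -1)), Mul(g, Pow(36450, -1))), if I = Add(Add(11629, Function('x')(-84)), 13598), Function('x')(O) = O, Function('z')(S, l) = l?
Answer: Rational(1126288, 598995) ≈ 1.8803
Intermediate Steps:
Function('d')(u, U) = Mul(U, u)
g = -420 (g = Mul(-140, Mul(-3, -1)) = Mul(-140, 3) = -420)
I = 25143 (I = Add(Add(11629, -84), 13598) = Add(11545, 13598) = 25143)
Add(Mul(47566, Pow(I, -1)), Mul(g, Pow(36450, -1))) = Add(Mul(47566, Pow(25143, -1)), Mul(-420, Pow(36450, -1))) = Add(Mul(47566, Rational(1, 25143)), Mul(-420, Rational(1, 36450))) = Add(Rational(2798, 1479), Rational(-14, 1215)) = Rational(1126288, 598995)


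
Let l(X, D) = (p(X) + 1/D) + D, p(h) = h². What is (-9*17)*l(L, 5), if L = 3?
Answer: -10863/5 ≈ -2172.6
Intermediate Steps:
l(X, D) = D + 1/D + X² (l(X, D) = (X² + 1/D) + D = (1/D + X²) + D = D + 1/D + X²)
(-9*17)*l(L, 5) = (-9*17)*(5 + 1/5 + 3²) = -153*(5 + ⅕ + 9) = -153*71/5 = -10863/5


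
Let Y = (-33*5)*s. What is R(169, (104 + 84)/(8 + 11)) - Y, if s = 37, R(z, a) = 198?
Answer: 6303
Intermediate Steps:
Y = -6105 (Y = -33*5*37 = -165*37 = -6105)
R(169, (104 + 84)/(8 + 11)) - Y = 198 - 1*(-6105) = 198 + 6105 = 6303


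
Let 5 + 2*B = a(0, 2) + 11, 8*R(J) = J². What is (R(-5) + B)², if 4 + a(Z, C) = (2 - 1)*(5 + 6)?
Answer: 5929/64 ≈ 92.641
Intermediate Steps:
a(Z, C) = 7 (a(Z, C) = -4 + (2 - 1)*(5 + 6) = -4 + 1*11 = -4 + 11 = 7)
R(J) = J²/8
B = 13/2 (B = -5/2 + (7 + 11)/2 = -5/2 + (½)*18 = -5/2 + 9 = 13/2 ≈ 6.5000)
(R(-5) + B)² = ((⅛)*(-5)² + 13/2)² = ((⅛)*25 + 13/2)² = (25/8 + 13/2)² = (77/8)² = 5929/64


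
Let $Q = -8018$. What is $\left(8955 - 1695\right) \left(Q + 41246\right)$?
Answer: $241235280$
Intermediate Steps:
$\left(8955 - 1695\right) \left(Q + 41246\right) = \left(8955 - 1695\right) \left(-8018 + 41246\right) = 7260 \cdot 33228 = 241235280$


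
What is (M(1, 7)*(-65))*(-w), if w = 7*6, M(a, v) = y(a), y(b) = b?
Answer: 2730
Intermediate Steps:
M(a, v) = a
w = 42
(M(1, 7)*(-65))*(-w) = (1*(-65))*(-1*42) = -65*(-42) = 2730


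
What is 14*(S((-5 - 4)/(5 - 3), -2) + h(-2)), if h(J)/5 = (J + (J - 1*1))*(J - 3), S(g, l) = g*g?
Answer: 4067/2 ≈ 2033.5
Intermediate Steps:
S(g, l) = g²
h(J) = 5*(-1 + 2*J)*(-3 + J) (h(J) = 5*((J + (J - 1*1))*(J - 3)) = 5*((J + (J - 1))*(-3 + J)) = 5*((J + (-1 + J))*(-3 + J)) = 5*((-1 + 2*J)*(-3 + J)) = 5*(-1 + 2*J)*(-3 + J))
14*(S((-5 - 4)/(5 - 3), -2) + h(-2)) = 14*(((-5 - 4)/(5 - 3))² + (15 - 35*(-2) + 10*(-2)²)) = 14*((-9/2)² + (15 + 70 + 10*4)) = 14*((-9*½)² + (15 + 70 + 40)) = 14*((-9/2)² + 125) = 14*(81/4 + 125) = 14*(581/4) = 4067/2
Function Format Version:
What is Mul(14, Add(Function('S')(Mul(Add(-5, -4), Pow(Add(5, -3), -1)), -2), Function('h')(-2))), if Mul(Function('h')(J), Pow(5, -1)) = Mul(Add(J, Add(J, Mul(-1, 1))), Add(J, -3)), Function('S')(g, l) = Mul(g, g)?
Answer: Rational(4067, 2) ≈ 2033.5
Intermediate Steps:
Function('S')(g, l) = Pow(g, 2)
Function('h')(J) = Mul(5, Add(-1, Mul(2, J)), Add(-3, J)) (Function('h')(J) = Mul(5, Mul(Add(J, Add(J, Mul(-1, 1))), Add(J, -3))) = Mul(5, Mul(Add(J, Add(J, -1)), Add(-3, J))) = Mul(5, Mul(Add(J, Add(-1, J)), Add(-3, J))) = Mul(5, Mul(Add(-1, Mul(2, J)), Add(-3, J))) = Mul(5, Add(-1, Mul(2, J)), Add(-3, J)))
Mul(14, Add(Function('S')(Mul(Add(-5, -4), Pow(Add(5, -3), -1)), -2), Function('h')(-2))) = Mul(14, Add(Pow(Mul(Add(-5, -4), Pow(Add(5, -3), -1)), 2), Add(15, Mul(-35, -2), Mul(10, Pow(-2, 2))))) = Mul(14, Add(Pow(Mul(-9, Pow(2, -1)), 2), Add(15, 70, Mul(10, 4)))) = Mul(14, Add(Pow(Mul(-9, Rational(1, 2)), 2), Add(15, 70, 40))) = Mul(14, Add(Pow(Rational(-9, 2), 2), 125)) = Mul(14, Add(Rational(81, 4), 125)) = Mul(14, Rational(581, 4)) = Rational(4067, 2)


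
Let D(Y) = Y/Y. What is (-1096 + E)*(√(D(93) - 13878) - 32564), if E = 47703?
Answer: -1517710348 + 46607*I*√13877 ≈ -1.5177e+9 + 5.4903e+6*I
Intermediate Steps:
D(Y) = 1
(-1096 + E)*(√(D(93) - 13878) - 32564) = (-1096 + 47703)*(√(1 - 13878) - 32564) = 46607*(√(-13877) - 32564) = 46607*(I*√13877 - 32564) = 46607*(-32564 + I*√13877) = -1517710348 + 46607*I*√13877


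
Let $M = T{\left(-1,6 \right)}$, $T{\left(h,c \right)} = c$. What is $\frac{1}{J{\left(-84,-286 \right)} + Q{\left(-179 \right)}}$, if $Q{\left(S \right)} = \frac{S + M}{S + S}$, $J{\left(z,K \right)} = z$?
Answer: $- \frac{358}{29899} \approx -0.011974$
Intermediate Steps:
$M = 6$
$Q{\left(S \right)} = \frac{6 + S}{2 S}$ ($Q{\left(S \right)} = \frac{S + 6}{S + S} = \frac{6 + S}{2 S}$)
$\frac{1}{J{\left(-84,-286 \right)} + Q{\left(-179 \right)}} = \frac{1}{-84 + \frac{6 - 179}{2 \left(-179\right)}} = \frac{1}{-84 + \frac{1}{2} \left(- \frac{1}{179}\right) \left(-173\right)} = \frac{1}{-84 + \frac{173}{358}} = \frac{1}{- \frac{29899}{358}} = - \frac{358}{29899}$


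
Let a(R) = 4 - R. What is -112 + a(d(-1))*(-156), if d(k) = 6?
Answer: 200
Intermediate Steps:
-112 + a(d(-1))*(-156) = -112 + (4 - 1*6)*(-156) = -112 + (4 - 6)*(-156) = -112 - 2*(-156) = -112 + 312 = 200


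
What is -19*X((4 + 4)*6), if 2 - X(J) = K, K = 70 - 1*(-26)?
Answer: 1786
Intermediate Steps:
K = 96 (K = 70 + 26 = 96)
X(J) = -94 (X(J) = 2 - 1*96 = 2 - 96 = -94)
-19*X((4 + 4)*6) = -19*(-94) = 1786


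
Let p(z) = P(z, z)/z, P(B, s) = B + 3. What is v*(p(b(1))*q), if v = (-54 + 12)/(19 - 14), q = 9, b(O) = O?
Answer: -1512/5 ≈ -302.40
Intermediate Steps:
P(B, s) = 3 + B
v = -42/5 ≈ -8.4000
p(z) = (3 + z)/z
v*(p(b(1))*q) = -42*(3 + 1)/1*9/5 = -42*1*4*9/5 = -168*9/5 = -42/5*36 = -1512/5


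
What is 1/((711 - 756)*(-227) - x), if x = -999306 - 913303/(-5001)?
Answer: 5001/5047701218 ≈ 9.9075e-7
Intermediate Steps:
x = -4996616003/5001 (x = -999306 - 913303*(-1)/5001 = -999306 - 1*(-913303/5001) = -999306 + 913303/5001 = -4996616003/5001 ≈ -9.9912e+5)
1/((711 - 756)*(-227) - x) = 1/((711 - 756)*(-227) - 1*(-4996616003/5001)) = 1/(-45*(-227) + 4996616003/5001) = 1/(10215 + 4996616003/5001) = 1/(5047701218/5001) = 5001/5047701218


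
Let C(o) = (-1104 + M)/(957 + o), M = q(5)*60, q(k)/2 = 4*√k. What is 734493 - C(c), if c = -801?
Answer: 9548501/13 - 40*√5/13 ≈ 7.3449e+5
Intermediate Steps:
q(k) = 8*√k (q(k) = 2*(4*√k) = 8*√k)
M = 480*√5 (M = (8*√5)*60 = 480*√5 ≈ 1073.3)
C(o) = (-1104 + 480*√5)/(957 + o)
734493 - C(c) = 734493 - 48*(-23 + 10*√5)/(957 - 801) = 734493 - 48*(-23 + 10*√5)/156 = 734493 - (-92/13 + 40*√5/13) = 734493 + (92/13 - 40*√5/13) = 9548501/13 - 40*√5/13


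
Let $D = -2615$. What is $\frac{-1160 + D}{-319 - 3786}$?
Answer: $\frac{755}{821} \approx 0.91961$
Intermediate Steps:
$\frac{-1160 + D}{-319 - 3786} = \frac{-1160 - 2615}{-319 - 3786} = - \frac{3775}{-4105} = \left(-3775\right) \left(- \frac{1}{4105}\right) = \frac{755}{821}$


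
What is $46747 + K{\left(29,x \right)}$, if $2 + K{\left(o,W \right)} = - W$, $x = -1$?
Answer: $46746$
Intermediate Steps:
$K{\left(o,W \right)} = -2 - W$
$46747 + K{\left(29,x \right)} = 46747 - 1 = 46746$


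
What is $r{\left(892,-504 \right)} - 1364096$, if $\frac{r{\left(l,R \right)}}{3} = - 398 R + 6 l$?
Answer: $-746264$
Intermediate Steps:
$r{\left(l,R \right)} = - 1194 R + 18 l$ ($r{\left(l,R \right)} = 3 \left(- 398 R + 6 l\right) = - 1194 R + 18 l$)
$r{\left(892,-504 \right)} - 1364096 = \left(\left(-1194\right) \left(-504\right) + 18 \cdot 892\right) - 1364096 = \left(601776 + 16056\right) - 1364096 = 617832 - 1364096 = -746264$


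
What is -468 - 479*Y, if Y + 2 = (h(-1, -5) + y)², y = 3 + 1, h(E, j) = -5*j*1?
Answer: -402349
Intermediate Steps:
h(E, j) = -5*j
y = 4
Y = 839 (Y = -2 + (-5*(-5) + 4)² = -2 + (25 + 4)² = -2 + 29² = -2 + 841 = 839)
-468 - 479*Y = -468 - 479*839 = -468 - 401881 = -402349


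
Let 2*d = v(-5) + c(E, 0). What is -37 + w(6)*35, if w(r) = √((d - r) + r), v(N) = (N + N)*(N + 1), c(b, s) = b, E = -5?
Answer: -37 + 35*√70/2 ≈ 109.42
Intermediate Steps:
v(N) = 2*N*(1 + N) (v(N) = (2*N)*(1 + N) = 2*N*(1 + N))
d = 35/2 (d = (2*(-5)*(1 - 5) - 5)/2 = (2*(-5)*(-4) - 5)/2 = (40 - 5)/2 = (½)*35 = 35/2 ≈ 17.500)
w(r) = √70/2 (w(r) = √((35/2 - r) + r) = √(35/2) = √70/2)
-37 + w(6)*35 = -37 + (√70/2)*35 = -37 + 35*√70/2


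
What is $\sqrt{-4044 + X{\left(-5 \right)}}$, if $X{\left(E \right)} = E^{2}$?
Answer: $i \sqrt{4019} \approx 63.396 i$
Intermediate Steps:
$\sqrt{-4044 + X{\left(-5 \right)}} = \sqrt{-4044 + \left(-5\right)^{2}} = \sqrt{-4044 + 25} = \sqrt{-4019} = i \sqrt{4019}$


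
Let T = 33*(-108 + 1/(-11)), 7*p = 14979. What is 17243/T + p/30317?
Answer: -3605862124/756985173 ≈ -4.7635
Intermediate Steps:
p = 14979/7 (p = (⅐)*14979 = 14979/7 ≈ 2139.9)
T = -3567 (T = 33*(-108 - 1/11) = 33*(-1189/11) = -3567)
17243/T + p/30317 = 17243/(-3567) + (14979/7)/30317 = 17243*(-1/3567) + (14979/7)*(1/30317) = -17243/3567 + 14979/212219 = -3605862124/756985173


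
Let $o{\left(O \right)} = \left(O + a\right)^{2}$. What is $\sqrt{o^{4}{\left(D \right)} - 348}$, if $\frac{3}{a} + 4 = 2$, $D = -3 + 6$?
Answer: $\frac{i \sqrt{82527}}{16} \approx 17.955 i$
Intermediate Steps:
$D = 3$
$a = - \frac{3}{2}$ ($a = \frac{3}{-4 + 2} = \frac{3}{-2} = 3 \left(- \frac{1}{2}\right) = - \frac{3}{2} \approx -1.5$)
$o{\left(O \right)} = \left(- \frac{3}{2} + O\right)^{2}$ ($o{\left(O \right)} = \left(O - \frac{3}{2}\right)^{2} = \left(- \frac{3}{2} + O\right)^{2}$)
$\sqrt{o^{4}{\left(D \right)} - 348} = \sqrt{\left(\frac{\left(-3 + 2 \cdot 3\right)^{2}}{4}\right)^{4} - 348} = \sqrt{\left(\frac{\left(-3 + 6\right)^{2}}{4}\right)^{4} - 348} = \sqrt{\left(\frac{3^{2}}{4}\right)^{4} - 348} = \sqrt{\left(\frac{1}{4} \cdot 9\right)^{4} - 348} = \sqrt{\left(\frac{9}{4}\right)^{4} - 348} = \sqrt{\frac{6561}{256} - 348} = \sqrt{- \frac{82527}{256}} = \frac{i \sqrt{82527}}{16}$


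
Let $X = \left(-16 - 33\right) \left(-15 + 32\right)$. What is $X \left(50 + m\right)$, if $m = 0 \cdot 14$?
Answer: $-41650$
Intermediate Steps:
$m = 0$
$X = -833$ ($X = \left(-49\right) 17 = -833$)
$X \left(50 + m\right) = - 833 \left(50 + 0\right) = \left(-833\right) 50 = -41650$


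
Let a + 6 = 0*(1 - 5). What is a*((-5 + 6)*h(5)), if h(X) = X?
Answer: -30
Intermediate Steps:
a = -6 (a = -6 + 0*(1 - 5) = -6 + 0*(-4) = -6 + 0 = -6)
a*((-5 + 6)*h(5)) = -6*(-5 + 6)*5 = -6*5 = -30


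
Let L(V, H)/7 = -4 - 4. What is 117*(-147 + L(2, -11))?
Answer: -23751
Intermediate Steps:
L(V, H) = -56 (L(V, H) = 7*(-4 - 4) = 7*(-8) = -56)
117*(-147 + L(2, -11)) = 117*(-147 - 56) = 117*(-203) = -23751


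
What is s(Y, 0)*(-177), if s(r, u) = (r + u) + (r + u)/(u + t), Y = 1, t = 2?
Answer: -531/2 ≈ -265.50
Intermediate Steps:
s(r, u) = r + u + (r + u)/(2 + u) (s(r, u) = (r + u) + (r + u)/(u + 2) = (r + u) + (r + u)/(2 + u) = r + u + (r + u)/(2 + u))
s(Y, 0)*(-177) = ((0² + 3*1 + 3*0 + 1*0)/(2 + 0))*(-177) = ((0 + 3 + 0 + 0)/2)*(-177) = ((½)*3)*(-177) = (3/2)*(-177) = -531/2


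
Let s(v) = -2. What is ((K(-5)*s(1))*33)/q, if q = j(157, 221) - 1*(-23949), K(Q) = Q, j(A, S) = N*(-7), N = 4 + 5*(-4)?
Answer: 330/24061 ≈ 0.013715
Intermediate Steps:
N = -16 (N = 4 - 20 = -16)
j(A, S) = 112 (j(A, S) = -16*(-7) = 112)
q = 24061 (q = 112 - 1*(-23949) = 112 + 23949 = 24061)
((K(-5)*s(1))*33)/q = (-5*(-2)*33)/24061 = (10*33)*(1/24061) = 330*(1/24061) = 330/24061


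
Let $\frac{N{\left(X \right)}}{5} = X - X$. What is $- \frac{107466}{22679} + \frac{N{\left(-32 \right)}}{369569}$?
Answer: $- \frac{107466}{22679} \approx -4.7386$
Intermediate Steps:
$N{\left(X \right)} = 0$ ($N{\left(X \right)} = 5 \left(X - X\right) = 5 \cdot 0 = 0$)
$- \frac{107466}{22679} + \frac{N{\left(-32 \right)}}{369569} = - \frac{107466}{22679} + \frac{0}{369569} = \left(-107466\right) \frac{1}{22679} + 0 \cdot \frac{1}{369569} = - \frac{107466}{22679} + 0 = - \frac{107466}{22679}$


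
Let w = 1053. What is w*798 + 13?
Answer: 840307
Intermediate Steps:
w*798 + 13 = 1053*798 + 13 = 840294 + 13 = 840307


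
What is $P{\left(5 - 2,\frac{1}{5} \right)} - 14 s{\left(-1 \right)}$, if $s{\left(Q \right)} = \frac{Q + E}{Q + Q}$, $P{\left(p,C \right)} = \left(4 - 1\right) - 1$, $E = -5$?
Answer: $-40$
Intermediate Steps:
$P{\left(p,C \right)} = 2$ ($P{\left(p,C \right)} = 3 - 1 = 2$)
$s{\left(Q \right)} = \frac{-5 + Q}{2 Q}$ ($s{\left(Q \right)} = \frac{Q - 5}{Q + Q} = \frac{-5 + Q}{2 Q}$)
$P{\left(5 - 2,\frac{1}{5} \right)} - 14 s{\left(-1 \right)} = 2 - 14 \frac{-5 - 1}{2 \left(-1\right)} = 2 - 14 \cdot \frac{1}{2} \left(-1\right) \left(-6\right) = 2 - 42 = -40$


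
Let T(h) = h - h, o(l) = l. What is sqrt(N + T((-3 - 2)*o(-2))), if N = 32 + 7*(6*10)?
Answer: 2*sqrt(113) ≈ 21.260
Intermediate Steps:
T(h) = 0
N = 452 (N = 32 + 7*60 = 32 + 420 = 452)
sqrt(N + T((-3 - 2)*o(-2))) = sqrt(452 + 0) = sqrt(452) = 2*sqrt(113)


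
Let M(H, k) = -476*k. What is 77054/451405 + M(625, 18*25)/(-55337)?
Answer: 100954888198/24979398485 ≈ 4.0415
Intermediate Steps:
77054/451405 + M(625, 18*25)/(-55337) = 77054/451405 - 8568*25/(-55337) = 77054*(1/451405) - 476*450*(-1/55337) = 77054/451405 - 214200*(-1/55337) = 77054/451405 + 214200/55337 = 100954888198/24979398485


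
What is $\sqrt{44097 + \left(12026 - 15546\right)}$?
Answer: $\sqrt{40577} \approx 201.44$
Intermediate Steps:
$\sqrt{44097 + \left(12026 - 15546\right)} = \sqrt{44097 - 3520} = \sqrt{40577}$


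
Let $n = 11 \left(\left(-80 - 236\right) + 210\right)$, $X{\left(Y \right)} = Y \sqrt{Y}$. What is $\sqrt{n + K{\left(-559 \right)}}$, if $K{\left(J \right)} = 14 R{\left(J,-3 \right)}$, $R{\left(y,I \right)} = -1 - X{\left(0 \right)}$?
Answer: $2 i \sqrt{295} \approx 34.351 i$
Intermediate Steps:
$X{\left(Y \right)} = Y^{\frac{3}{2}}$
$R{\left(y,I \right)} = -1$ ($R{\left(y,I \right)} = -1 - 0^{\frac{3}{2}} = -1 - 0 = -1 + 0 = -1$)
$n = -1166$ ($n = 11 \left(-316 + 210\right) = 11 \left(-106\right) = -1166$)
$K{\left(J \right)} = -14$ ($K{\left(J \right)} = 14 \left(-1\right) = -14$)
$\sqrt{n + K{\left(-559 \right)}} = \sqrt{-1166 - 14} = \sqrt{-1180} = 2 i \sqrt{295}$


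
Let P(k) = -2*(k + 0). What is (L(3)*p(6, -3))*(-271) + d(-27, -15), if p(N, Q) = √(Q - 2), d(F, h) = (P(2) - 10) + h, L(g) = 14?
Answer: -29 - 3794*I*√5 ≈ -29.0 - 8483.6*I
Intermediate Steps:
P(k) = -2*k
d(F, h) = -14 + h (d(F, h) = (-2*2 - 10) + h = (-4 - 10) + h = -14 + h)
p(N, Q) = √(-2 + Q)
(L(3)*p(6, -3))*(-271) + d(-27, -15) = (14*√(-2 - 3))*(-271) + (-14 - 15) = (14*√(-5))*(-271) - 29 = (14*(I*√5))*(-271) - 29 = (14*I*√5)*(-271) - 29 = -3794*I*√5 - 29 = -29 - 3794*I*√5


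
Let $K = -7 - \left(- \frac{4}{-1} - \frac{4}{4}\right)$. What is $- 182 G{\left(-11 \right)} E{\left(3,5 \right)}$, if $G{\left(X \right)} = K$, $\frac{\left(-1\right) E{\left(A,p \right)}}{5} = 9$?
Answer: $-81900$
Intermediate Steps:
$E{\left(A,p \right)} = -45$ ($E{\left(A,p \right)} = \left(-5\right) 9 = -45$)
$K = -10$ ($K = -7 - \left(\left(-4\right) \left(-1\right) - 1\right) = -7 - \left(4 - 1\right) = -7 - 3 = -10$)
$G{\left(X \right)} = -10$
$- 182 G{\left(-11 \right)} E{\left(3,5 \right)} = \left(-182\right) \left(-10\right) \left(-45\right) = 1820 \left(-45\right) = -81900$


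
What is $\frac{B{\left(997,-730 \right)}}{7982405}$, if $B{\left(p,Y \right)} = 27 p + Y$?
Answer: $\frac{26189}{7982405} \approx 0.0032808$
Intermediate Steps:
$B{\left(p,Y \right)} = Y + 27 p$
$\frac{B{\left(997,-730 \right)}}{7982405} = \frac{-730 + 27 \cdot 997}{7982405} = \left(-730 + 26919\right) \frac{1}{7982405} = 26189 \cdot \frac{1}{7982405} = \frac{26189}{7982405}$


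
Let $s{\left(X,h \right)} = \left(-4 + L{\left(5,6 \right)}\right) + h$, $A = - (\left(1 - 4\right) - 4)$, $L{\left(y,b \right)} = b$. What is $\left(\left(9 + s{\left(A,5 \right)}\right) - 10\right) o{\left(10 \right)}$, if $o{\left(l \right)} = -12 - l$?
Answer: $-132$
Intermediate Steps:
$A = 7$ ($A = - (-3 - 4) = \left(-1\right) \left(-7\right) = 7$)
$s{\left(X,h \right)} = 2 + h$ ($s{\left(X,h \right)} = \left(-4 + 6\right) + h = 2 + h$)
$\left(\left(9 + s{\left(A,5 \right)}\right) - 10\right) o{\left(10 \right)} = \left(\left(9 + \left(2 + 5\right)\right) - 10\right) \left(-12 - 10\right) = \left(\left(9 + 7\right) - 10\right) \left(-12 - 10\right) = \left(16 - 10\right) \left(-22\right) = 6 \left(-22\right) = -132$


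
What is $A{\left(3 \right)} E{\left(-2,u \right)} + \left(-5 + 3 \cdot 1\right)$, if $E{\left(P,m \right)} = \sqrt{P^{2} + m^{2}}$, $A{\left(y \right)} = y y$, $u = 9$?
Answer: $-2 + 9 \sqrt{85} \approx 80.976$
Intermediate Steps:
$A{\left(y \right)} = y^{2}$
$A{\left(3 \right)} E{\left(-2,u \right)} + \left(-5 + 3 \cdot 1\right) = 3^{2} \sqrt{\left(-2\right)^{2} + 9^{2}} + \left(-5 + 3 \cdot 1\right) = 9 \sqrt{4 + 81} + \left(-5 + 3\right) = 9 \sqrt{85} - 2 = -2 + 9 \sqrt{85}$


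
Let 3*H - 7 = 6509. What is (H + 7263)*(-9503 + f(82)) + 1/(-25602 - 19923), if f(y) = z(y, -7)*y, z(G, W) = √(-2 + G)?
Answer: -4081808147626/45525 + 3094680*√5 ≈ -8.2741e+7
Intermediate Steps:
H = 2172 (H = 7/3 + (⅓)*6509 = 7/3 + 6509/3 = 2172)
f(y) = y*√(-2 + y) (f(y) = √(-2 + y)*y = y*√(-2 + y))
(H + 7263)*(-9503 + f(82)) + 1/(-25602 - 19923) = (2172 + 7263)*(-9503 + 82*√(-2 + 82)) + 1/(-25602 - 19923) = 9435*(-9503 + 82*√80) + 1/(-45525) = 9435*(-9503 + 82*(4*√5)) - 1/45525 = 9435*(-9503 + 328*√5) - 1/45525 = (-89660805 + 3094680*√5) - 1/45525 = -4081808147626/45525 + 3094680*√5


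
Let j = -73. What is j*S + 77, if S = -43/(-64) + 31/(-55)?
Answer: 243227/3520 ≈ 69.099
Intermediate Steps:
S = 381/3520 (S = -43*(-1/64) + 31*(-1/55) = 43/64 - 31/55 = 381/3520 ≈ 0.10824)
j*S + 77 = -73*381/3520 + 77 = -27813/3520 + 77 = 243227/3520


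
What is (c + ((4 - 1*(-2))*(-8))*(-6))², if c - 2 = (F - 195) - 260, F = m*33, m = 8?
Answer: 9801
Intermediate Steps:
F = 264 (F = 8*33 = 264)
c = -189 (c = 2 + ((264 - 195) - 260) = 2 + (69 - 260) = 2 - 191 = -189)
(c + ((4 - 1*(-2))*(-8))*(-6))² = (-189 + ((4 - 1*(-2))*(-8))*(-6))² = (-189 + ((4 + 2)*(-8))*(-6))² = (-189 + (6*(-8))*(-6))² = (-189 - 48*(-6))² = (-189 + 288)² = 99² = 9801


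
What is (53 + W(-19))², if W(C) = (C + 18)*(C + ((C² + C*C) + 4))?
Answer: 427716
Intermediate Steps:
W(C) = (18 + C)*(4 + C + 2*C²) (W(C) = (18 + C)*(C + ((C² + C²) + 4)) = (18 + C)*(C + (2*C² + 4)) = (18 + C)*(C + (4 + 2*C²)) = (18 + C)*(4 + C + 2*C²))
(53 + W(-19))² = (53 + (72 + 2*(-19)³ + 22*(-19) + 37*(-19)²))² = (53 + (72 + 2*(-6859) - 418 + 37*361))² = (53 + (72 - 13718 - 418 + 13357))² = (53 - 707)² = (-654)² = 427716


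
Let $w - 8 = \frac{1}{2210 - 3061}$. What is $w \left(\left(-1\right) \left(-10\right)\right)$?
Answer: $\frac{68070}{851} \approx 79.988$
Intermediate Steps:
$w = \frac{6807}{851}$ ($w = 8 + \frac{1}{2210 - 3061} = 8 + \frac{1}{-851} = 8 - \frac{1}{851} = \frac{6807}{851} \approx 7.9988$)
$w \left(\left(-1\right) \left(-10\right)\right) = \frac{6807 \left(\left(-1\right) \left(-10\right)\right)}{851} = \frac{6807}{851} \cdot 10 = \frac{68070}{851}$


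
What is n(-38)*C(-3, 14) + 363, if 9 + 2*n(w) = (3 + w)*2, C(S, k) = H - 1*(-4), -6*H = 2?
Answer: 1309/6 ≈ 218.17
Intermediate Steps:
H = -⅓ (H = -⅙*2 = -⅓ ≈ -0.33333)
C(S, k) = 11/3 (C(S, k) = -⅓ - 1*(-4) = -⅓ + 4 = 11/3)
n(w) = -3/2 + w (n(w) = -9/2 + ((3 + w)*2)/2 = -9/2 + (6 + 2*w)/2 = -9/2 + (3 + w) = -3/2 + w)
n(-38)*C(-3, 14) + 363 = (-3/2 - 38)*(11/3) + 363 = -79/2*11/3 + 363 = -869/6 + 363 = 1309/6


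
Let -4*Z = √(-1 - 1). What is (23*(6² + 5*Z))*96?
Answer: 79488 - 2760*I*√2 ≈ 79488.0 - 3903.2*I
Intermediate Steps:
Z = -I*√2/4 (Z = -√(-1 - 1)/4 = -I*√2/4 ≈ -0.35355*I)
(23*(6² + 5*Z))*96 = (23*(6² + 5*(-I*√2/4)))*96 = (23*(36 - 5*I*√2/4))*96 = (828 - 115*I*√2/4)*96 = 79488 - 2760*I*√2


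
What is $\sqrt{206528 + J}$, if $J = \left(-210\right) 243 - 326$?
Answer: $2 \sqrt{38793} \approx 393.92$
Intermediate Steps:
$J = -51356$ ($J = -51030 - 326 = -51356$)
$\sqrt{206528 + J} = \sqrt{206528 - 51356} = \sqrt{155172} = 2 \sqrt{38793}$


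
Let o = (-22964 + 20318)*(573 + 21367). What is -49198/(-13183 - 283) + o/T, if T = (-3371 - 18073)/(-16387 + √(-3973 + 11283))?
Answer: -533768879595257/12031871 + 4837770*√7310/1787 ≈ -4.4131e+7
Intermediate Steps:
T = -21444/(-16387 + √7310) ≈ 1.3155
o = -58053240 (o = -2646*21940 = -58053240)
-49198/(-13183 - 283) + o/T = -49198/(-13183 - 283) - 58053240/(351402828/268526459 + 21444*√7310/268526459) = -49198/(-13466) - 58053240/(351402828/268526459 + 21444*√7310/268526459) = -49198*(-1/13466) - 58053240/(351402828/268526459 + 21444*√7310/268526459) = 24599/6733 - 58053240/(351402828/268526459 + 21444*√7310/268526459)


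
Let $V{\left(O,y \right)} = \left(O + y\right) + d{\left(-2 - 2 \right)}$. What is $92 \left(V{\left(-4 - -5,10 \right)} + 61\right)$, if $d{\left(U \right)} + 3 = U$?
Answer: $5980$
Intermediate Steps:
$d{\left(U \right)} = -3 + U$
$V{\left(O,y \right)} = -7 + O + y$ ($V{\left(O,y \right)} = \left(O + y\right) - 7 = -7 + O + y$)
$92 \left(V{\left(-4 - -5,10 \right)} + 61\right) = 92 \left(\left(-7 - -1 + 10\right) + 61\right) = 92 \left(\left(-7 + \left(-4 + 5\right) + 10\right) + 61\right) = 92 \left(\left(-7 + 1 + 10\right) + 61\right) = 92 \left(4 + 61\right) = 92 \cdot 65 = 5980$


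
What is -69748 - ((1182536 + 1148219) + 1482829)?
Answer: -3883332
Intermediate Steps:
-69748 - ((1182536 + 1148219) + 1482829) = -69748 - (2330755 + 1482829) = -69748 - 1*3813584 = -69748 - 3813584 = -3883332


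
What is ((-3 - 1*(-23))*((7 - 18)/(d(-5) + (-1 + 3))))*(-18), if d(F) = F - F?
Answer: 1980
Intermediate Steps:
d(F) = 0
((-3 - 1*(-23))*((7 - 18)/(d(-5) + (-1 + 3))))*(-18) = ((-3 - 1*(-23))*((7 - 18)/(0 + (-1 + 3))))*(-18) = ((-3 + 23)*(-11/(0 + 2)))*(-18) = (20*(-11/2))*(-18) = -110*(-18) = 1980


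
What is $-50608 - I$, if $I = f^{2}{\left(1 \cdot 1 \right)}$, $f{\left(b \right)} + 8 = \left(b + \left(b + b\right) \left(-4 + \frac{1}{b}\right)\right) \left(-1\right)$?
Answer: $-50617$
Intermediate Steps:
$f{\left(b \right)} = -8 - b - 2 b \left(-4 + \frac{1}{b}\right)$ ($f{\left(b \right)} = -8 + \left(b + \left(b + b\right) \left(-4 + \frac{1}{b}\right)\right) \left(-1\right) = -8 + \left(b + 2 b \left(-4 + \frac{1}{b}\right)\right) \left(-1\right) = -8 - \left(b + 2 b \left(-4 + \frac{1}{b}\right)\right) = -8 - b - 2 b \left(-4 + \frac{1}{b}\right)$)
$I = 9$ ($I = \left(-10 + 7 \cdot 1 \cdot 1\right)^{2} = \left(-10 + 7 \cdot 1\right)^{2} = \left(-10 + 7\right)^{2} = \left(-3\right)^{2} = 9$)
$-50608 - I = -50608 - 9 = -50617$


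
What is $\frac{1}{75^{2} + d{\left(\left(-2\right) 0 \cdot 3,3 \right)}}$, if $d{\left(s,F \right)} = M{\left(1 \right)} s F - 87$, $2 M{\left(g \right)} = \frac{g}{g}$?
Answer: $\frac{1}{5538} \approx 0.00018057$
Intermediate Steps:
$M{\left(g \right)} = \frac{1}{2}$ ($M{\left(g \right)} = \frac{g \frac{1}{g}}{2} = \frac{1}{2} \cdot 1 = \frac{1}{2}$)
$d{\left(s,F \right)} = -87 + \frac{F s}{2}$ ($d{\left(s,F \right)} = \frac{s}{2} F - 87 = \frac{F s}{2} - 87 = -87 + \frac{F s}{2}$)
$\frac{1}{75^{2} + d{\left(\left(-2\right) 0 \cdot 3,3 \right)}} = \frac{1}{75^{2} - \left(87 - \frac{3 \left(-2\right) 0 \cdot 3}{2}\right)} = \frac{1}{5625 - \left(87 - \frac{3 \cdot 0 \cdot 3}{2}\right)} = \frac{1}{5625 - \left(87 - 0\right)} = \frac{1}{5625 + \left(-87 + 0\right)} = \frac{1}{5625 - 87} = \frac{1}{5538}$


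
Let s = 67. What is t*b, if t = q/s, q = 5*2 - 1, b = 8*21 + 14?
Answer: 1638/67 ≈ 24.448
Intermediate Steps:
b = 182 (b = 168 + 14 = 182)
q = 9 (q = 10 - 1 = 9)
t = 9/67 ≈ 0.13433
t*b = (9/67)*182 = 1638/67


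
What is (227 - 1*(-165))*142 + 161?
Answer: 55825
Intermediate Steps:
(227 - 1*(-165))*142 + 161 = (227 + 165)*142 + 161 = 392*142 + 161 = 55664 + 161 = 55825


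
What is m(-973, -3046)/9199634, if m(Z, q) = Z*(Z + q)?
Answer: 3910487/9199634 ≈ 0.42507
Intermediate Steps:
m(-973, -3046)/9199634 = -973*(-973 - 3046)/9199634 = -973*(-4019)*(1/9199634) = 3910487*(1/9199634) = 3910487/9199634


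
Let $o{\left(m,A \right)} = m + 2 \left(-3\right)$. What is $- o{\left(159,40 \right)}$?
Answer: $-153$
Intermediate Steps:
$o{\left(m,A \right)} = -6 + m$ ($o{\left(m,A \right)} = m - 6 = -6 + m$)
$- o{\left(159,40 \right)} = - (-6 + 159) = \left(-1\right) 153 = -153$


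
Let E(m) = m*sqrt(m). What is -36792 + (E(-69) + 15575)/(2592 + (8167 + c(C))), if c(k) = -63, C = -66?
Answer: -56215951/1528 - 69*I*sqrt(69)/10696 ≈ -36791.0 - 0.053586*I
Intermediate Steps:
E(m) = m**(3/2)
-36792 + (E(-69) + 15575)/(2592 + (8167 + c(C))) = -36792 + ((-69)**(3/2) + 15575)/(2592 + (8167 - 63)) = -36792 + (-69*I*sqrt(69) + 15575)/(2592 + 8104) = -36792 + (15575 - 69*I*sqrt(69))/10696 = -36792 + (15575 - 69*I*sqrt(69))*(1/10696) = -36792 + (2225/1528 - 69*I*sqrt(69)/10696) = -56215951/1528 - 69*I*sqrt(69)/10696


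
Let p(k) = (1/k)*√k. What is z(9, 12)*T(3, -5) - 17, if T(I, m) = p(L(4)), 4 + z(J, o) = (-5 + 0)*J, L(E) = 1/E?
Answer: -115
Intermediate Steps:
z(J, o) = -4 - 5*J (z(J, o) = -4 + (-5 + 0)*J = -4 - 5*J)
p(k) = k^(-½) (p(k) = √k/k = k^(-½))
T(I, m) = 2 (T(I, m) = (1/4)^(-½) = (¼)^(-½) = 2)
z(9, 12)*T(3, -5) - 17 = (-4 - 5*9)*2 - 17 = (-4 - 45)*2 - 17 = -49*2 - 17 = -98 - 17 = -115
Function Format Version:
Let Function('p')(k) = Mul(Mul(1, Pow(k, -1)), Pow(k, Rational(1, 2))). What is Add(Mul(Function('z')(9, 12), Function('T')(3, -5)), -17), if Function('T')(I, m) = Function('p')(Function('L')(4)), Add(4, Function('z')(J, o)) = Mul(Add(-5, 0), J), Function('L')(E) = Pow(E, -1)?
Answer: -115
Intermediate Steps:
Function('z')(J, o) = Add(-4, Mul(-5, J)) (Function('z')(J, o) = Add(-4, Mul(Add(-5, 0), J)) = Add(-4, Mul(-5, J)))
Function('p')(k) = Pow(k, Rational(-1, 2)) (Function('p')(k) = Mul(Pow(k, -1), Pow(k, Rational(1, 2))) = Pow(k, Rational(-1, 2)))
Function('T')(I, m) = 2 (Function('T')(I, m) = Pow(Pow(4, -1), Rational(-1, 2)) = Pow(Rational(1, 4), Rational(-1, 2)) = 2)
Add(Mul(Function('z')(9, 12), Function('T')(3, -5)), -17) = Add(Mul(Add(-4, Mul(-5, 9)), 2), -17) = Add(Mul(Add(-4, -45), 2), -17) = Add(Mul(-49, 2), -17) = Add(-98, -17) = -115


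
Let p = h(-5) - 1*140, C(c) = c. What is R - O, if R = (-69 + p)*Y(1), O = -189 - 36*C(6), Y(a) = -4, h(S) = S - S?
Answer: 1241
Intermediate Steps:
h(S) = 0
p = -140 (p = 0 - 1*140 = 0 - 140 = -140)
O = -405 (O = -189 - 36*6 = -189 - 216 = -405)
R = 836 (R = (-69 - 140)*(-4) = -209*(-4) = 836)
R - O = 836 - 1*(-405) = 836 + 405 = 1241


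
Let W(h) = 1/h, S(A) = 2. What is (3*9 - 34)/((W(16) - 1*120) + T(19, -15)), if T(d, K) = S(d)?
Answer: 112/1887 ≈ 0.059353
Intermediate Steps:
T(d, K) = 2
(3*9 - 34)/((W(16) - 1*120) + T(19, -15)) = (3*9 - 34)/((1/16 - 1*120) + 2) = (27 - 34)/((1/16 - 120) + 2) = -7/(-1919/16 + 2) = -7/(-1887/16) = -7*(-16/1887) = 112/1887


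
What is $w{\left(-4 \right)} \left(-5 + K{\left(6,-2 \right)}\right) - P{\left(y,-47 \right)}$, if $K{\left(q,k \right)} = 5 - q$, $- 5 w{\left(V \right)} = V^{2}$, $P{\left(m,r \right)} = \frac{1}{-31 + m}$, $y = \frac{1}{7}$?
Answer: $\frac{20771}{1080} \approx 19.232$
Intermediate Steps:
$y = \frac{1}{7} \approx 0.14286$
$w{\left(V \right)} = - \frac{V^{2}}{5}$
$w{\left(-4 \right)} \left(-5 + K{\left(6,-2 \right)}\right) - P{\left(y,-47 \right)} = - \frac{\left(-4\right)^{2}}{5} \left(-5 + \left(5 - 6\right)\right) - \frac{1}{-31 + \frac{1}{7}} = \left(- \frac{1}{5}\right) 16 \left(-5 + \left(5 - 6\right)\right) - \frac{1}{- \frac{216}{7}} = - \frac{16 \left(-5 - 1\right)}{5} - - \frac{7}{216} = \left(- \frac{16}{5}\right) \left(-6\right) + \frac{7}{216} = \frac{96}{5} + \frac{7}{216} = \frac{20771}{1080}$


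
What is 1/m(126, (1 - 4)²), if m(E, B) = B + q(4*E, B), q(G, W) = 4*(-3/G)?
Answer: 42/377 ≈ 0.11141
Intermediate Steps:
q(G, W) = -12/G
m(E, B) = B - 3/E (m(E, B) = B - 12*1/(4*E) = B - 3/E)
1/m(126, (1 - 4)²) = 1/((1 - 4)² - 3/126) = 1/((-3)² - 3*1/126) = 1/(9 - 1/42) = 1/(377/42) = 42/377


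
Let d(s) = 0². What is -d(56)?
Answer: 0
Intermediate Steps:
d(s) = 0
-d(56) = -1*0 = 0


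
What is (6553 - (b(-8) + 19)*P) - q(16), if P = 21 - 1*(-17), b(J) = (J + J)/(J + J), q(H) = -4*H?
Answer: 5857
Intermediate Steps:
b(J) = 1 (b(J) = (2*J)/((2*J)) = (2*J)*(1/(2*J)) = 1)
P = 38 (P = 21 + 17 = 38)
(6553 - (b(-8) + 19)*P) - q(16) = (6553 - (1 + 19)*38) - (-4)*16 = (6553 - 20*38) - 1*(-64) = (6553 - 1*760) + 64 = (6553 - 760) + 64 = 5793 + 64 = 5857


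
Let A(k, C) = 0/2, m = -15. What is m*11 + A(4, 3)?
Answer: -165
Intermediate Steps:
A(k, C) = 0 (A(k, C) = 0*(½) = 0)
m*11 + A(4, 3) = -15*11 + 0 = -165 + 0 = -165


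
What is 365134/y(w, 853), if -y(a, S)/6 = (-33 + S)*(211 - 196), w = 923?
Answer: -182567/36900 ≈ -4.9476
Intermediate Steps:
y(a, S) = 2970 - 90*S (y(a, S) = -6*(-33 + S)*(211 - 196) = -6*(-33 + S)*15 = -6*(-495 + 15*S) = 2970 - 90*S)
365134/y(w, 853) = 365134/(2970 - 90*853) = 365134/(2970 - 76770) = 365134/(-73800) = 365134*(-1/73800) = -182567/36900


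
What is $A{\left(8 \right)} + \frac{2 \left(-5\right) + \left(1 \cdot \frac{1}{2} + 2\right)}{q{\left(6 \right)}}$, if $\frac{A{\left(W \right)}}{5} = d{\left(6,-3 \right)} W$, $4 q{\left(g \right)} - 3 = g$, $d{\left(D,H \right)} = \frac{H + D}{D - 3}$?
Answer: $\frac{110}{3} \approx 36.667$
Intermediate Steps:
$d{\left(D,H \right)} = \frac{D + H}{-3 + D}$
$q{\left(g \right)} = \frac{3}{4} + \frac{g}{4}$
$A{\left(W \right)} = 5 W$ ($A{\left(W \right)} = 5 \frac{6 - 3}{-3 + 6} W = 5 \cdot \frac{1}{3} \cdot 3 W = 5 \cdot 1 W = 5 W$)
$A{\left(8 \right)} + \frac{2 \left(-5\right) + \left(1 \cdot \frac{1}{2} + 2\right)}{q{\left(6 \right)}} = 5 \cdot 8 + \frac{2 \left(-5\right) + \left(1 \cdot \frac{1}{2} + 2\right)}{\frac{3}{4} + \frac{1}{4} \cdot 6} = 40 + \frac{-10 + \left(1 \cdot \frac{1}{2} + 2\right)}{\frac{3}{4} + \frac{3}{2}} = 40 + \frac{-10 + \left(\frac{1}{2} + 2\right)}{\frac{9}{4}} = 40 + \frac{4 \left(-10 + \frac{5}{2}\right)}{9} = 40 + \frac{4}{9} \left(- \frac{15}{2}\right) = 40 - \frac{10}{3} = \frac{110}{3}$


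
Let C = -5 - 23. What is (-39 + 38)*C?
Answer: 28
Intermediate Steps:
C = -28
(-39 + 38)*C = (-39 + 38)*(-28) = -1*(-28) = 28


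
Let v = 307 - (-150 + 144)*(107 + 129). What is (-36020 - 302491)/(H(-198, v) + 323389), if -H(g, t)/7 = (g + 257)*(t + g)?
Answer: 338511/306436 ≈ 1.1047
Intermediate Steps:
v = 1723 (v = 307 - (-6)*236 = 307 - 1*(-1416) = 307 + 1416 = 1723)
H(g, t) = -7*(257 + g)*(g + t) (H(g, t) = -7*(g + 257)*(t + g) = -7*(257 + g)*(g + t))
(-36020 - 302491)/(H(-198, v) + 323389) = (-36020 - 302491)/((-1799*(-198) - 1799*1723 - 7*(-198)**2 - 7*(-198)*1723) + 323389) = -338511/((356202 - 3099677 - 7*39204 + 2388078) + 323389) = -338511/((356202 - 3099677 - 274428 + 2388078) + 323389) = -338511/(-629825 + 323389) = -338511/(-306436) = -338511*(-1/306436) = 338511/306436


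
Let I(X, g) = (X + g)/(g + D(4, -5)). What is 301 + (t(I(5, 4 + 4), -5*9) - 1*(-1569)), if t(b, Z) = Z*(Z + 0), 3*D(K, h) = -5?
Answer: 3895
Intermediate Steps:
D(K, h) = -5/3 (D(K, h) = (1/3)*(-5) = -5/3)
I(X, g) = (X + g)/(-5/3 + g) (I(X, g) = (X + g)/(g - 5/3) = (X + g)/(-5/3 + g))
t(b, Z) = Z**2 (t(b, Z) = Z*Z = Z**2)
301 + (t(I(5, 4 + 4), -5*9) - 1*(-1569)) = 301 + ((-5*9)**2 - 1*(-1569)) = 301 + ((-45)**2 + 1569) = 301 + (2025 + 1569) = 301 + 3594 = 3895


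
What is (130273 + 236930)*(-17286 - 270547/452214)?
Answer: -956838207564151/150738 ≈ -6.3477e+9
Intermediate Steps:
(130273 + 236930)*(-17286 - 270547/452214) = 367203*(-17286 - 270547*1/452214) = 367203*(-17286 - 270547/452214) = 367203*(-7817241751/452214) = -956838207564151/150738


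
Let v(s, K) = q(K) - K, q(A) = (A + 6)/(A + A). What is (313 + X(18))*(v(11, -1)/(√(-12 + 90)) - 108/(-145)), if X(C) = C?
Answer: 35748/145 - 331*√78/52 ≈ 190.32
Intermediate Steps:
q(A) = (6 + A)/(2*A) (q(A) = (6 + A)/((2*A)) = (6 + A)*(1/(2*A)) = (6 + A)/(2*A))
v(s, K) = -K + (6 + K)/(2*K) (v(s, K) = (6 + K)/(2*K) - K = -K + (6 + K)/(2*K))
(313 + X(18))*(v(11, -1)/(√(-12 + 90)) - 108/(-145)) = (313 + 18)*((½ - 1*(-1) + 3/(-1))/(√(-12 + 90)) - 108/(-145)) = 331*((½ + 1 + 3*(-1))/(√78) - 108*(-1/145)) = 331*((½ + 1 - 3)*(√78/78) + 108/145) = 331*(-√78/52 + 108/145) = 331*(108/145 - √78/52) = 35748/145 - 331*√78/52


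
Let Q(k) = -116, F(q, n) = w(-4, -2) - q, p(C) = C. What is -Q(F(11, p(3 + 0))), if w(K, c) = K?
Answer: 116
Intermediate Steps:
F(q, n) = -4 - q
-Q(F(11, p(3 + 0))) = -1*(-116) = 116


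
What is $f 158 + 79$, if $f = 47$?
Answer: $7505$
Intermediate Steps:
$f 158 + 79 = 47 \cdot 158 + 79 = 7426 + 79 = 7505$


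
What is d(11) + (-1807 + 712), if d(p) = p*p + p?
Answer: -963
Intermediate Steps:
d(p) = p + p² (d(p) = p² + p = p + p²)
d(11) + (-1807 + 712) = 11*(1 + 11) + (-1807 + 712) = 11*12 - 1095 = 132 - 1095 = -963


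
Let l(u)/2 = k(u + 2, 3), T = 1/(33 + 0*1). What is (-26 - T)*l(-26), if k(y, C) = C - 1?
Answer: -3436/33 ≈ -104.12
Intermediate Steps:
k(y, C) = -1 + C
T = 1/33 (T = 1/(33 + 0) = 1/33 ≈ 0.030303)
l(u) = 4 (l(u) = 2*(-1 + 3) = 2*2 = 4)
(-26 - T)*l(-26) = (-26 - 1*1/33)*4 = (-26 - 1/33)*4 = -859/33*4 = -3436/33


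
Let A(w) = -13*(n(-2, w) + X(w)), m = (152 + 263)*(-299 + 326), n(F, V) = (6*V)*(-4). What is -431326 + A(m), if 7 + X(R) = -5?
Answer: 3064790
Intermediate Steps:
n(F, V) = -24*V
X(R) = -12 (X(R) = -7 - 5 = -12)
m = 11205 (m = 415*27 = 11205)
A(w) = 156 + 312*w (A(w) = -13*(-24*w - 12) = -13*(-12 - 24*w) = 156 + 312*w)
-431326 + A(m) = -431326 + (156 + 312*11205) = -431326 + (156 + 3495960) = -431326 + 3496116 = 3064790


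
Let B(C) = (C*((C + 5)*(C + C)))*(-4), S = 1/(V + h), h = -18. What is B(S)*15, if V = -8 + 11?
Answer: -592/225 ≈ -2.6311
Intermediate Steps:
V = 3
S = -1/15 (S = 1/(3 - 18) = 1/(-15) = -1/15 ≈ -0.066667)
B(C) = -8*C²*(5 + C) (B(C) = (C*((5 + C)*(2*C)))*(-4) = (C*(2*C*(5 + C)))*(-4) = (2*C²*(5 + C))*(-4) = -8*C²*(5 + C))
B(S)*15 = (8*(-1/15)²*(-5 - 1*(-1/15)))*15 = (8*(1/225)*(-5 + 1/15))*15 = (8*(1/225)*(-74/15))*15 = -592/3375*15 = -592/225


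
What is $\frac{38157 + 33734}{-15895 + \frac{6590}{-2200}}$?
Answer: $- \frac{15816020}{3497559} \approx -4.522$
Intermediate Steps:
$\frac{38157 + 33734}{-15895 + \frac{6590}{-2200}} = \frac{71891}{-15895 + 6590 \left(- \frac{1}{2200}\right)} = \frac{71891}{-15895 - \frac{659}{220}} = \frac{71891}{- \frac{3497559}{220}} = 71891 \left(- \frac{220}{3497559}\right) = - \frac{15816020}{3497559}$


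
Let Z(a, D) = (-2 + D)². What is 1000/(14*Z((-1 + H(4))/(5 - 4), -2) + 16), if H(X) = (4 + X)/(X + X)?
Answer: 25/6 ≈ 4.1667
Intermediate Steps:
H(X) = (4 + X)/(2*X) (H(X) = (4 + X)/((2*X)) = (4 + X)*(1/(2*X)) = (4 + X)/(2*X))
1000/(14*Z((-1 + H(4))/(5 - 4), -2) + 16) = 1000/(14*(-2 - 2)² + 16) = 1000/(14*(-4)² + 16) = 1000/(14*16 + 16) = 1000/(224 + 16) = 1000/240 = 1000*(1/240) = 25/6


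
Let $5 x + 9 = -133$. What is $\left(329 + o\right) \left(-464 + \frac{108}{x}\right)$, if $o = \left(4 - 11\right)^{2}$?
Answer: $- \frac{12554892}{71} \approx -1.7683 \cdot 10^{5}$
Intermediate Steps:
$x = - \frac{142}{5}$ ($x = - \frac{9}{5} + \frac{1}{5} \left(-133\right) = - \frac{9}{5} - \frac{133}{5} = - \frac{142}{5} \approx -28.4$)
$o = 49$ ($o = \left(-7\right)^{2} = 49$)
$\left(329 + o\right) \left(-464 + \frac{108}{x}\right) = \left(329 + 49\right) \left(-464 + \frac{108}{- \frac{142}{5}}\right) = 378 \left(-464 + 108 \left(- \frac{5}{142}\right)\right) = 378 \left(-464 - \frac{270}{71}\right) = 378 \left(- \frac{33214}{71}\right) = - \frac{12554892}{71}$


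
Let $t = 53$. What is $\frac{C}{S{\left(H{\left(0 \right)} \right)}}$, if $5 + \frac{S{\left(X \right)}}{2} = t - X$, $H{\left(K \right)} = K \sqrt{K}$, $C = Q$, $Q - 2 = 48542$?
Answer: $\frac{1517}{3} \approx 505.67$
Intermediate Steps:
$Q = 48544$ ($Q = 2 + 48542 = 48544$)
$C = 48544$
$H{\left(K \right)} = K^{\frac{3}{2}}$
$S{\left(X \right)} = 96 - 2 X$ ($S{\left(X \right)} = -10 + 2 \left(53 - X\right) = -10 - \left(-106 + 2 X\right) = 96 - 2 X$)
$\frac{C}{S{\left(H{\left(0 \right)} \right)}} = \frac{48544}{96 - 2 \cdot 0^{\frac{3}{2}}} = \frac{48544}{96 - 0} = \frac{48544}{96 + 0} = \frac{48544}{96} = 48544 \cdot \frac{1}{96} = \frac{1517}{3}$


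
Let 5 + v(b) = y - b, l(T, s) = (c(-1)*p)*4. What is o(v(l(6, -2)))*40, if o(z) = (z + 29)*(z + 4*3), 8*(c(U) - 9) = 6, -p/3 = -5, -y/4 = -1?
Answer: 12788720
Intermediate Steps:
y = 4 (y = -4*(-1) = 4)
p = 15 (p = -3*(-5) = 15)
c(U) = 39/4 (c(U) = 9 + (⅛)*6 = 9 + ¾ = 39/4)
l(T, s) = 585 (l(T, s) = ((39/4)*15)*4 = (585/4)*4 = 585)
v(b) = -1 - b (v(b) = -5 + (4 - b) = -1 - b)
o(z) = (12 + z)*(29 + z) (o(z) = (29 + z)*(z + 12) = (29 + z)*(12 + z) = (12 + z)*(29 + z))
o(v(l(6, -2)))*40 = (348 + (-1 - 1*585)² + 41*(-1 - 1*585))*40 = (348 + (-1 - 585)² + 41*(-1 - 585))*40 = (348 + (-586)² + 41*(-586))*40 = (348 + 343396 - 24026)*40 = 319718*40 = 12788720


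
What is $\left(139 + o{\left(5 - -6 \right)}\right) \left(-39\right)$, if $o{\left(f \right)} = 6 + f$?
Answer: $-6084$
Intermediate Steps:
$\left(139 + o{\left(5 - -6 \right)}\right) \left(-39\right) = \left(139 + \left(6 + \left(5 - -6\right)\right)\right) \left(-39\right) = \left(139 + \left(6 + \left(5 + 6\right)\right)\right) \left(-39\right) = \left(139 + \left(6 + 11\right)\right) \left(-39\right) = \left(139 + 17\right) \left(-39\right) = 156 \left(-39\right) = -6084$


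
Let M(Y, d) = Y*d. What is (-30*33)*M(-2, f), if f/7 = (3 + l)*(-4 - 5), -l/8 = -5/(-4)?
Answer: 873180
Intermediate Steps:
l = -10 (l = -(-40)/(-4) = -(-40)*(-1)/4 = -8*5/4 = -10)
f = 441 (f = 7*((3 - 10)*(-4 - 5)) = 7*(-7*(-9)) = 7*63 = 441)
(-30*33)*M(-2, f) = (-30*33)*(-2*441) = -990*(-882) = 873180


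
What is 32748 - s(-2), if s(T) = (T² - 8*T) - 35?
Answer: 32763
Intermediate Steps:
s(T) = -35 + T² - 8*T
32748 - s(-2) = 32748 - (-35 + (-2)² - 8*(-2)) = 32748 - (-35 + 4 + 16) = 32748 - 1*(-15) = 32748 + 15 = 32763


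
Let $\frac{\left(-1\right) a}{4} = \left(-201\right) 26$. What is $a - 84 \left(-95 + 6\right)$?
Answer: $28380$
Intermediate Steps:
$a = 20904$ ($a = - 4 \left(\left(-201\right) 26\right) = \left(-4\right) \left(-5226\right) = 20904$)
$a - 84 \left(-95 + 6\right) = 20904 - 84 \left(-95 + 6\right) = 20904 - -7476 = 20904 + 7476 = 28380$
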